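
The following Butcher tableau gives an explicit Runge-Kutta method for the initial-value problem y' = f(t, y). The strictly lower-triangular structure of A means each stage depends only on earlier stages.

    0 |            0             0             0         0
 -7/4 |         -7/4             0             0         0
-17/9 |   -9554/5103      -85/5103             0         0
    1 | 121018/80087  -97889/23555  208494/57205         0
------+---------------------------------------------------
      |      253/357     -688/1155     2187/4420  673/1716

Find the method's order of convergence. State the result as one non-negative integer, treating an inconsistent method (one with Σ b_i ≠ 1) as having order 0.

4

b = (253/357, -688/1155, 2187/4420, 673/1716)
c = (0, -7/4, -17/9, 1)
Ac = (0, 0, 85/2916, 1045/2692)
Σ b_i: 253/357·1 + (-688/1155)·1 + 2187/4420·1 + 673/1716·1 = 1 ✓
b·c: (-688/1155)·(-7/4) + 2187/4420·(-17/9) + 673/1716·1 = 1/2 ✓
b·c²: (-688/1155)·49/16 + 2187/4420·289/81 + 673/1716·1 = 1/3 ✓
b·Ac: 2187/4420·85/2916 + 673/1716·1045/2692 = 1/6 ✓
b·c³: (-688/1155)·(-343/64) + 2187/4420·(-4913/729) + 673/1716·1 = 1/4 ✓
b·(c∘Ac): 2187/4420·(-1445/26244) + 673/1716·1045/2692 = 1/8 ✓
b·Ac²: 2187/4420·(-595/11664) + 673/1716·2981/10768 = 1/12 ✓
b·A²c: 673/1716·143/1346 = 1/24 ✓; 4 stages ⇒ order 4.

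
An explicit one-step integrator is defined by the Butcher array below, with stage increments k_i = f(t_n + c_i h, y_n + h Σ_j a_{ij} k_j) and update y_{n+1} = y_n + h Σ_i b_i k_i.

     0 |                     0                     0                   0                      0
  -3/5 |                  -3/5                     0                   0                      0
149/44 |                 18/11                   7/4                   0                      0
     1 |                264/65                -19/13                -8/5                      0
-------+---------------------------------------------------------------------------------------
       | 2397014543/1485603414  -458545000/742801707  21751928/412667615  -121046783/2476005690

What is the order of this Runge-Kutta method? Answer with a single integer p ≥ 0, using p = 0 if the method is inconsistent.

3

b = (2397014543/1485603414, -458545000/742801707, 21751928/412667615, -121046783/2476005690)
c = (0, -3/5, 149/44, 1)
Ac = (0, 0, -21/20, -3247/715)
Σ b_i: 2397014543/1485603414·1 + (-458545000/742801707)·1 + 21751928/412667615·1 + (-121046783/2476005690)·1 = 1 ✓
b·c: (-458545000/742801707)·(-3/5) + 21751928/412667615·149/44 + (-121046783/2476005690)·1 = 1/2 ✓
b·c²: (-458545000/742801707)·9/25 + 21751928/412667615·22201/1936 + (-121046783/2476005690)·1 = 1/3 ✓
b·Ac: 21751928/412667615·(-21/20) + (-121046783/2476005690)·(-3247/715) = 1/6 ✓
b·c³: (-458545000/742801707)·(-27/125) + 21751928/412667615·3307949/85184 + (-121046783/2476005690)·1 = 46439882617/21788850072 ≠ 1/4 ⇒ order 3.
b·(c∘Ac): 21751928/412667615·(-3129/880) + (-121046783/2476005690)·(-3247/715) = 42823576/1238002845 ≠ 1/8
b·Ac²: 21751928/412667615·63/100 + (-121046783/2476005690)·(-1484447/78650) = 1301778439319/1361803129500 ≠ 1/12
b·A²c: (-121046783/2476005690)·42/25 = -847327481/10316690375 ≠ 1/24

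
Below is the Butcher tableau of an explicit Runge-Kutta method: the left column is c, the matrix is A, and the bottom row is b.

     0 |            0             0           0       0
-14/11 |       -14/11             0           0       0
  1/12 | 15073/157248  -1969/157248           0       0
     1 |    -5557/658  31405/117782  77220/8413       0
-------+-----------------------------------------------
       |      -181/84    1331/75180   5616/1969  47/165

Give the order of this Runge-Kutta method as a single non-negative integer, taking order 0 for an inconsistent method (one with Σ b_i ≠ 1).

b = (-181/84, 1331/75180, 5616/1969, 47/165)
c = (0, -14/11, 1/12, 1)
Ac = (0, 0, 179/11232, 20/47)
Σ b_i: (-181/84)·1 + 1331/75180·1 + 5616/1969·1 + 47/165·1 = 1 ✓
b·c: 1331/75180·(-14/11) + 5616/1969·1/12 + 47/165·1 = 1/2 ✓
b·c²: 1331/75180·196/121 + 5616/1969·1/144 + 47/165·1 = 1/3 ✓
b·Ac: 5616/1969·179/11232 + 47/165·20/47 = 1/6 ✓
b·c³: 1331/75180·(-2744/1331) + 5616/1969·1/1728 + 47/165·1 = 1/4 ✓
b·(c∘Ac): 5616/1969·179/134784 + 47/165·20/47 = 1/8 ✓
b·Ac²: 5616/1969·(-1253/61776) + 47/165·1025/2068 = 1/12 ✓
b·A²c: 47/165·55/376 = 1/24 ✓; 4 stages ⇒ order 4.

4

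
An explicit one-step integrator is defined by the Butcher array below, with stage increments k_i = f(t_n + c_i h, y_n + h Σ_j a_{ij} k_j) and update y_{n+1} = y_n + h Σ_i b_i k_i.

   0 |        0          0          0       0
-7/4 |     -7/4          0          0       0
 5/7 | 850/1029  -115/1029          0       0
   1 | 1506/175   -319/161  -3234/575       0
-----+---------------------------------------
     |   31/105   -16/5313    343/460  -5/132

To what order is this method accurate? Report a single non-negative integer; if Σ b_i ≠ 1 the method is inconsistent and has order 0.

b = (31/105, -16/5313, 343/460, -5/132)
c = (0, -7/4, 5/7, 1)
Ac = (0, 0, 115/588, -11/20)
Σ b_i: 31/105·1 + (-16/5313)·1 + 343/460·1 + (-5/132)·1 = 1 ✓
b·c: (-16/5313)·(-7/4) + 343/460·5/7 + (-5/132)·1 = 1/2 ✓
b·c²: (-16/5313)·49/16 + 343/460·25/49 + (-5/132)·1 = 1/3 ✓
b·Ac: 343/460·115/588 + (-5/132)·(-11/20) = 1/6 ✓
b·c³: (-16/5313)·(-343/64) + 343/460·125/343 + (-5/132)·1 = 1/4 ✓
b·(c∘Ac): 343/460·575/4116 + (-5/132)·(-11/20) = 1/8 ✓
b·Ac²: 343/460·(-115/336) + (-5/132)·(-143/16) = 1/12 ✓
b·A²c: (-5/132)·(-11/10) = 1/24 ✓; 4 stages ⇒ order 4.

4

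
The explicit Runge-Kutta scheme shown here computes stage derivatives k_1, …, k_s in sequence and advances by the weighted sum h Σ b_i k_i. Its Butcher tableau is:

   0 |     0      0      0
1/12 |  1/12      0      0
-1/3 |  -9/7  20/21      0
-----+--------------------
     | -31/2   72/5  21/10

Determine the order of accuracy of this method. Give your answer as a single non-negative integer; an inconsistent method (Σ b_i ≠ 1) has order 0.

3

b = (-31/2, 72/5, 21/10)
c = (0, 1/12, -1/3)
Ac = (0, 0, 5/63)
Σ b_i: (-31/2)·1 + 72/5·1 + 21/10·1 = 1 ✓
b·c: 72/5·1/12 + 21/10·(-1/3) = 1/2 ✓
b·c²: 72/5·1/144 + 21/10·1/9 = 1/3 ✓
b·Ac: 21/10·5/63 = 1/6 ✓; 3 stages ⇒ order 3.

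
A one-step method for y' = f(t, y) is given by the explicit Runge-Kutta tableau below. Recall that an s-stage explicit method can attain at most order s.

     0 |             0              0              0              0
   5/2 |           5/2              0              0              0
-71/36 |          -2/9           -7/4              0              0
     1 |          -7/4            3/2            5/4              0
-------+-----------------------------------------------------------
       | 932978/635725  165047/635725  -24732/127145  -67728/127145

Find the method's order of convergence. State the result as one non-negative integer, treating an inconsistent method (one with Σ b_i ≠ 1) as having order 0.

b = (932978/635725, 165047/635725, -24732/127145, -67728/127145)
c = (0, 5/2, -71/36, 1)
Ac = (0, 0, -35/8, 185/144)
Σ b_i: 932978/635725·1 + 165047/635725·1 + (-24732/127145)·1 + (-67728/127145)·1 = 1 ✓
b·c: 165047/635725·5/2 + (-24732/127145)·(-71/36) + (-67728/127145)·1 = 1/2 ✓
b·c²: 165047/635725·25/4 + (-24732/127145)·5041/1296 + (-67728/127145)·1 = 1/3 ✓
b·Ac: (-24732/127145)·(-35/8) + (-67728/127145)·185/144 = 1/6 ✓
b·c³: 165047/635725·125/8 + (-24732/127145)·(-357911/46656) + (-67728/127145)·1 = 275516573/54926640 ≠ 1/4 ⇒ order 3.
b·(c∘Ac): (-24732/127145)·2485/288 + (-67728/127145)·185/144 = -1441973/610296 ≠ 1/8
b·Ac²: (-24732/127145)·(-175/16) + (-67728/127145)·73805/5184 = -3746209/686583 ≠ 1/12
b·A²c: (-67728/127145)·(-175/32) = 148155/50858 ≠ 1/24

3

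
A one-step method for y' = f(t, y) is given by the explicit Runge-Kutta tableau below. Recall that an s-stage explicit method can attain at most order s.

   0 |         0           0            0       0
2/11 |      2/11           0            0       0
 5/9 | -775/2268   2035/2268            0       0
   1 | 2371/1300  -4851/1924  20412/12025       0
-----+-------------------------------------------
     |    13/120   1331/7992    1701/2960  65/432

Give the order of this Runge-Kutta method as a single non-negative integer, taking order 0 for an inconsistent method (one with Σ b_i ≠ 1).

4

b = (13/120, 1331/7992, 1701/2960, 65/432)
c = (0, 2/11, 5/9, 1)
Ac = (0, 0, 185/1134, 63/130)
Σ b_i: 13/120·1 + 1331/7992·1 + 1701/2960·1 + 65/432·1 = 1 ✓
b·c: 1331/7992·2/11 + 1701/2960·5/9 + 65/432·1 = 1/2 ✓
b·c²: 1331/7992·4/121 + 1701/2960·25/81 + 65/432·1 = 1/3 ✓
b·Ac: 1701/2960·185/1134 + 65/432·63/130 = 1/6 ✓
b·c³: 1331/7992·8/1331 + 1701/2960·125/729 + 65/432·1 = 1/4 ✓
b·(c∘Ac): 1701/2960·925/10206 + 65/432·63/130 = 1/8 ✓
b·Ac²: 1701/2960·185/6237 + 65/432·63/143 = 1/12 ✓
b·A²c: 65/432·18/65 = 1/24 ✓; 4 stages ⇒ order 4.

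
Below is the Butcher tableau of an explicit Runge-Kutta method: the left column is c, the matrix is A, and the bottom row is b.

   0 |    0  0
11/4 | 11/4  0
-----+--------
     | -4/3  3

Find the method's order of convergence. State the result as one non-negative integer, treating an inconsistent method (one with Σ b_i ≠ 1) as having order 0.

b = (-4/3, 3)
c = (0, 11/4)
Σ b_i: (-4/3)·1 + 3·1 = 5/3 ≠ 1 ⇒ order 0.

0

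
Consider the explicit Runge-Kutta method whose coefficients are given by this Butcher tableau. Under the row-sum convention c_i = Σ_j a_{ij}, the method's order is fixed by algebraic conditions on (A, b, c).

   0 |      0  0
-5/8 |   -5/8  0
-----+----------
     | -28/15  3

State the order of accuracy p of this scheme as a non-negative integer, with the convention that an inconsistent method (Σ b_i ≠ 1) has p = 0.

0

b = (-28/15, 3)
c = (0, -5/8)
Σ b_i: (-28/15)·1 + 3·1 = 17/15 ≠ 1 ⇒ order 0.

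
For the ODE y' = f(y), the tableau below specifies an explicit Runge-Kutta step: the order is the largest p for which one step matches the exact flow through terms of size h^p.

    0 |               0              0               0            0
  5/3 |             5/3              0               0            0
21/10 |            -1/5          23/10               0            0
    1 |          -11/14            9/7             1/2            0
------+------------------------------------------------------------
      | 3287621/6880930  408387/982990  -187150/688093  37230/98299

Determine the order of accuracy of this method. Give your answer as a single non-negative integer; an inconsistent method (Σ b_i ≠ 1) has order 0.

3

b = (3287621/6880930, 408387/982990, -187150/688093, 37230/98299)
c = (0, 5/3, 21/10, 1)
Ac = (0, 0, 23/6, 447/140)
Σ b_i: 3287621/6880930·1 + 408387/982990·1 + (-187150/688093)·1 + 37230/98299·1 = 1 ✓
b·c: 408387/982990·5/3 + (-187150/688093)·21/10 + 37230/98299·1 = 1/2 ✓
b·c²: 408387/982990·25/9 + (-187150/688093)·441/100 + 37230/98299·1 = 1/3 ✓
b·Ac: (-187150/688093)·23/6 + 37230/98299·447/140 = 1/6 ✓
b·c³: 408387/982990·125/27 + (-187150/688093)·9261/1000 + 37230/98299·1 = -3834251/17693820 ≠ 1/4 ⇒ order 3.
b·(c∘Ac): (-187150/688093)·161/20 + 37230/98299·447/140 = -674467/688093 ≠ 1/8
b·Ac²: (-187150/688093)·115/18 + 37230/98299·8087/1400 = 7964087/17693820 ≠ 1/12
b·A²c: 37230/98299·23/12 = 142715/196598 ≠ 1/24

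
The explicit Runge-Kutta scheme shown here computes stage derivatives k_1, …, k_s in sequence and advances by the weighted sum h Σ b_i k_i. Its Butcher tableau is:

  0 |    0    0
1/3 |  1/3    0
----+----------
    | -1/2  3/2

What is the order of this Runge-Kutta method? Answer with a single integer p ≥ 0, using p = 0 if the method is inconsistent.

2

b = (-1/2, 3/2)
c = (0, 1/3)
Σ b_i: (-1/2)·1 + 3/2·1 = 1 ✓
b·c: 3/2·1/3 = 1/2 ✓; 2 stages ⇒ order 2.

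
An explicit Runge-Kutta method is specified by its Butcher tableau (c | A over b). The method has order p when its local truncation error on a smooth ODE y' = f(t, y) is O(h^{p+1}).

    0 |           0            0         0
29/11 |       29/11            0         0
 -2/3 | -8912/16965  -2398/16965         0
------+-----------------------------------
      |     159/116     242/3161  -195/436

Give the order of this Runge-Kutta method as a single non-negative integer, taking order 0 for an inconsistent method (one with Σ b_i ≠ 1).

b = (159/116, 242/3161, -195/436)
c = (0, 29/11, -2/3)
Ac = (0, 0, -218/585)
Σ b_i: 159/116·1 + 242/3161·1 + (-195/436)·1 = 1 ✓
b·c: 242/3161·29/11 + (-195/436)·(-2/3) = 1/2 ✓
b·c²: 242/3161·841/121 + (-195/436)·4/9 = 1/3 ✓
b·Ac: (-195/436)·(-218/585) = 1/6 ✓; 3 stages ⇒ order 3.

3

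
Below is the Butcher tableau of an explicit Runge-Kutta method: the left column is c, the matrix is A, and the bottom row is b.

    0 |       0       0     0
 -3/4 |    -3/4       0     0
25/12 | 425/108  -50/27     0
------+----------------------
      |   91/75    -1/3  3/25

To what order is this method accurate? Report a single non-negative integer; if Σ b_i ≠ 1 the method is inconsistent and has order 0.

3

b = (91/75, -1/3, 3/25)
c = (0, -3/4, 25/12)
Ac = (0, 0, 25/18)
Σ b_i: 91/75·1 + (-1/3)·1 + 3/25·1 = 1 ✓
b·c: (-1/3)·(-3/4) + 3/25·25/12 = 1/2 ✓
b·c²: (-1/3)·9/16 + 3/25·625/144 = 1/3 ✓
b·Ac: 3/25·25/18 = 1/6 ✓; 3 stages ⇒ order 3.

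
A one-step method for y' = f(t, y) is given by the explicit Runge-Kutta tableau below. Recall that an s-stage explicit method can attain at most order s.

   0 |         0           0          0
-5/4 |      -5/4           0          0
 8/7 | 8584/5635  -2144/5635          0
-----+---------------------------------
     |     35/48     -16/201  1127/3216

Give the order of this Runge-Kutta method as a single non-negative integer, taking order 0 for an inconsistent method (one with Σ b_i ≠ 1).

b = (35/48, -16/201, 1127/3216)
c = (0, -5/4, 8/7)
Ac = (0, 0, 536/1127)
Σ b_i: 35/48·1 + (-16/201)·1 + 1127/3216·1 = 1 ✓
b·c: (-16/201)·(-5/4) + 1127/3216·8/7 = 1/2 ✓
b·c²: (-16/201)·25/16 + 1127/3216·64/49 = 1/3 ✓
b·Ac: 1127/3216·536/1127 = 1/6 ✓; 3 stages ⇒ order 3.

3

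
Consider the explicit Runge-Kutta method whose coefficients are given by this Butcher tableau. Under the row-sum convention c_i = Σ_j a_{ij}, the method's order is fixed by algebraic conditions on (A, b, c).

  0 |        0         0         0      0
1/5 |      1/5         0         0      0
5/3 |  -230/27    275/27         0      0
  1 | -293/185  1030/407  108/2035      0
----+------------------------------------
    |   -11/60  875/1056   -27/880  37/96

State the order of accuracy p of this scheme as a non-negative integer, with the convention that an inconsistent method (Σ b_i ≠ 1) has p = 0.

4

b = (-11/60, 875/1056, -27/880, 37/96)
c = (0, 1/5, 5/3, 1)
Ac = (0, 0, 55/27, 22/37)
Σ b_i: (-11/60)·1 + 875/1056·1 + (-27/880)·1 + 37/96·1 = 1 ✓
b·c: 875/1056·1/5 + (-27/880)·5/3 + 37/96·1 = 1/2 ✓
b·c²: 875/1056·1/25 + (-27/880)·25/9 + 37/96·1 = 1/3 ✓
b·Ac: (-27/880)·55/27 + 37/96·22/37 = 1/6 ✓
b·c³: 875/1056·1/125 + (-27/880)·125/27 + 37/96·1 = 1/4 ✓
b·(c∘Ac): (-27/880)·275/81 + 37/96·22/37 = 1/8 ✓
b·Ac²: (-27/880)·11/27 + 37/96·46/185 = 1/12 ✓
b·A²c: 37/96·4/37 = 1/24 ✓; 4 stages ⇒ order 4.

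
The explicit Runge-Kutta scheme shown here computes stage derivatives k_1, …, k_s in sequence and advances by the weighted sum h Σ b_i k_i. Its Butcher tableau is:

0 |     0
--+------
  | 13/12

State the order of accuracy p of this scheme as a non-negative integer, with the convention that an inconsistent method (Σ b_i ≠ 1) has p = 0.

b = (13/12)
c = (0)
Σ b_i: 13/12·1 = 13/12 ≠ 1 ⇒ order 0.

0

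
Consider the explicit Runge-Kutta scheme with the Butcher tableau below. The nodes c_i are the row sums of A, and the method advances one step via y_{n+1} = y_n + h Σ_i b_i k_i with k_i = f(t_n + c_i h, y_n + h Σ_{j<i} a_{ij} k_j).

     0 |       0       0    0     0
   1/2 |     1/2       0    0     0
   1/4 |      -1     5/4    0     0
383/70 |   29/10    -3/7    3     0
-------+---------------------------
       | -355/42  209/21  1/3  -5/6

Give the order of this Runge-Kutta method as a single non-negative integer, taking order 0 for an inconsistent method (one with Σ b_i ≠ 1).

2

b = (-355/42, 209/21, 1/3, -5/6)
c = (0, 1/2, 1/4, 383/70)
Ac = (0, 0, 5/8, 15/28)
Σ b_i: (-355/42)·1 + 209/21·1 + 1/3·1 + (-5/6)·1 = 1 ✓
b·c: 209/21·1/2 + 1/3·1/4 + (-5/6)·383/70 = 1/2 ✓
b·c²: 209/21·1/4 + 1/3·1/16 + (-5/6)·146689/4900 = -263873/11760 ≠ 1/3 ⇒ order 2.
b·Ac: 1/3·5/8 + (-5/6)·15/28 = -5/21 ≠ 1/6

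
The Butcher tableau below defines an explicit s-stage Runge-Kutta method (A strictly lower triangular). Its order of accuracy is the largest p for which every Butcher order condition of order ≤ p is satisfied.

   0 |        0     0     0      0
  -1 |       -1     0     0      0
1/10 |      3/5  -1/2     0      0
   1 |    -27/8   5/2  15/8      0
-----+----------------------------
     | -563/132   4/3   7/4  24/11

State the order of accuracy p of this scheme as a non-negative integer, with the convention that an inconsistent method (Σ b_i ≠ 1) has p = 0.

b = (-563/132, 4/3, 7/4, 24/11)
c = (0, -1, 1/10, 1)
Ac = (0, 0, 1/2, -37/16)
Σ b_i: (-563/132)·1 + 4/3·1 + 7/4·1 + 24/11·1 = 1 ✓
b·c: 4/3·(-1) + 7/4·1/10 + 24/11·1 = 1351/1320 ≠ 1/2 ⇒ order 1.

1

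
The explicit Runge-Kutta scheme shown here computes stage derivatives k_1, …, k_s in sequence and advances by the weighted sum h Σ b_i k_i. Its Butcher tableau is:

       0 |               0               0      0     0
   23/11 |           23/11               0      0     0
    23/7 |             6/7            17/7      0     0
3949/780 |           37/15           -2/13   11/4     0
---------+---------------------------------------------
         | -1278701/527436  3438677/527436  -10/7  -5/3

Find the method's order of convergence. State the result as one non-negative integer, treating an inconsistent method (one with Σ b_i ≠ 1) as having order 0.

2

b = (-1278701/527436, 3438677/527436, -10/7, -5/3)
c = (0, 23/11, 23/7, 3949/780)
Ac = (0, 0, 391/77, 34891/4004)
Σ b_i: (-1278701/527436)·1 + 3438677/527436·1 + (-10/7)·1 + (-5/3)·1 = 1 ✓
b·c: 3438677/527436·23/11 + (-10/7)·23/7 + (-5/3)·3949/780 = 1/2 ✓
b·c²: 3438677/527436·529/121 + (-10/7)·529/49 + (-5/3)·15594601/608400 = -40822920113/1377295920 ≠ 1/3 ⇒ order 2.
b·Ac: (-10/7)·391/77 + (-5/3)·34891/4004 = -1831145/84084 ≠ 1/6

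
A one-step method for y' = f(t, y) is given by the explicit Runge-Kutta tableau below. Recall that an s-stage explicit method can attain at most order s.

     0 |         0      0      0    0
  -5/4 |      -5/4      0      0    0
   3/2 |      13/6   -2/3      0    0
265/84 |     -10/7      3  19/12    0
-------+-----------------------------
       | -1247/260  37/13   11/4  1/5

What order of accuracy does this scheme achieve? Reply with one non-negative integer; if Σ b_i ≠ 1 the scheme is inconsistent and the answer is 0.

1

b = (-1247/260, 37/13, 11/4, 1/5)
c = (0, -5/4, 3/2, 265/84)
Ac = (0, 0, 5/6, -11/8)
Σ b_i: (-1247/260)·1 + 37/13·1 + 11/4·1 + 1/5·1 = 1 ✓
b·c: 37/13·(-5/4) + 11/4·3/2 + 1/5·265/84 = 2617/2184 ≠ 1/2 ⇒ order 1.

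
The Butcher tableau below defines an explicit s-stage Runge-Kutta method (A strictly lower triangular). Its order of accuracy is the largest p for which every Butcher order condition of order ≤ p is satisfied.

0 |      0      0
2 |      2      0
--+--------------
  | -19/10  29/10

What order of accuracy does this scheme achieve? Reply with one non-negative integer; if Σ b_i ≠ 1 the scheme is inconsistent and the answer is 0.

b = (-19/10, 29/10)
c = (0, 2)
Σ b_i: (-19/10)·1 + 29/10·1 = 1 ✓
b·c: 29/10·2 = 29/5 ≠ 1/2 ⇒ order 1.

1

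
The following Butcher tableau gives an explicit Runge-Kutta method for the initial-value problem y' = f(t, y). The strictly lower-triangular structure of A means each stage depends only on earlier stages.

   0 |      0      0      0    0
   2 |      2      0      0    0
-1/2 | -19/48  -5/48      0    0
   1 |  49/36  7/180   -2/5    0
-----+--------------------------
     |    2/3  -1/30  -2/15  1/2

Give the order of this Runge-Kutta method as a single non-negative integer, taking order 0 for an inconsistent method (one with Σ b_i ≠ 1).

b = (2/3, -1/30, -2/15, 1/2)
c = (0, 2, -1/2, 1)
Ac = (0, 0, -5/24, 5/18)
Σ b_i: 2/3·1 + (-1/30)·1 + (-2/15)·1 + 1/2·1 = 1 ✓
b·c: (-1/30)·2 + (-2/15)·(-1/2) + 1/2·1 = 1/2 ✓
b·c²: (-1/30)·4 + (-2/15)·1/4 + 1/2·1 = 1/3 ✓
b·Ac: (-2/15)·(-5/24) + 1/2·5/18 = 1/6 ✓
b·c³: (-1/30)·8 + (-2/15)·(-1/8) + 1/2·1 = 1/4 ✓
b·(c∘Ac): (-2/15)·5/48 + 1/2·5/18 = 1/8 ✓
b·Ac²: (-2/15)·(-5/12) + 1/2·1/18 = 1/12 ✓
b·A²c: 1/2·1/12 = 1/24 ✓; 4 stages ⇒ order 4.

4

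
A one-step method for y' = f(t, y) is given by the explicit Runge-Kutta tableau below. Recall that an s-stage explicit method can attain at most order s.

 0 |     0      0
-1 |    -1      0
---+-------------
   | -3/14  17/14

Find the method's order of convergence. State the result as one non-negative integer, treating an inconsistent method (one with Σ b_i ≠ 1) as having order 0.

1

b = (-3/14, 17/14)
c = (0, -1)
Σ b_i: (-3/14)·1 + 17/14·1 = 1 ✓
b·c: 17/14·(-1) = -17/14 ≠ 1/2 ⇒ order 1.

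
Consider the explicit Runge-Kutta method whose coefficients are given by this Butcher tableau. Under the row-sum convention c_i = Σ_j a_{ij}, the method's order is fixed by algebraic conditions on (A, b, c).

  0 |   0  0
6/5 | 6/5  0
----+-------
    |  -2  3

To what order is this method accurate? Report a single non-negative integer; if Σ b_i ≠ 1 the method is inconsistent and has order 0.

1

b = (-2, 3)
c = (0, 6/5)
Σ b_i: (-2)·1 + 3·1 = 1 ✓
b·c: 3·6/5 = 18/5 ≠ 1/2 ⇒ order 1.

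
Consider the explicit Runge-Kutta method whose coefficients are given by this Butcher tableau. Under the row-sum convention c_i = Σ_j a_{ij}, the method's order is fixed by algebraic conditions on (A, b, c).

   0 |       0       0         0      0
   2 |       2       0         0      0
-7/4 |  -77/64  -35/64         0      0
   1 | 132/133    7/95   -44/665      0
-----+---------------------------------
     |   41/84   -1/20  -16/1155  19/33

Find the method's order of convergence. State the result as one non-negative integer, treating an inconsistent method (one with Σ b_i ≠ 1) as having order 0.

b = (41/84, -1/20, -16/1155, 19/33)
c = (0, 2, -7/4, 1)
Ac = (0, 0, -35/32, 5/19)
Σ b_i: 41/84·1 + (-1/20)·1 + (-16/1155)·1 + 19/33·1 = 1 ✓
b·c: (-1/20)·2 + (-16/1155)·(-7/4) + 19/33·1 = 1/2 ✓
b·c²: (-1/20)·4 + (-16/1155)·49/16 + 19/33·1 = 1/3 ✓
b·Ac: (-16/1155)·(-35/32) + 19/33·5/19 = 1/6 ✓
b·c³: (-1/20)·8 + (-16/1155)·(-343/64) + 19/33·1 = 1/4 ✓
b·(c∘Ac): (-16/1155)·245/128 + 19/33·5/19 = 1/8 ✓
b·Ac²: (-16/1155)·(-35/16) + 19/33·7/76 = 1/12 ✓
b·A²c: 19/33·11/152 = 1/24 ✓; 4 stages ⇒ order 4.

4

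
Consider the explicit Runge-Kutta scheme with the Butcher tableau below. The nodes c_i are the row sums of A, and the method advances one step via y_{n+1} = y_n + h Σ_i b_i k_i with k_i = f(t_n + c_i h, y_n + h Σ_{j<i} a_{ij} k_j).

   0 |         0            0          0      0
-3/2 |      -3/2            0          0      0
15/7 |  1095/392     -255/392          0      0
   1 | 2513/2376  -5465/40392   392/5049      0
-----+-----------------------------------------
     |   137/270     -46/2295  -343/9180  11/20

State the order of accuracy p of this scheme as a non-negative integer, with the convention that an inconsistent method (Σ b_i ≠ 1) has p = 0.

4

b = (137/270, -46/2295, -343/9180, 11/20)
c = (0, -3/2, 15/7, 1)
Ac = (0, 0, 765/784, 65/176)
Σ b_i: 137/270·1 + (-46/2295)·1 + (-343/9180)·1 + 11/20·1 = 1 ✓
b·c: (-46/2295)·(-3/2) + (-343/9180)·15/7 + 11/20·1 = 1/2 ✓
b·c²: (-46/2295)·9/4 + (-343/9180)·225/49 + 11/20·1 = 1/3 ✓
b·Ac: (-343/9180)·765/784 + 11/20·65/176 = 1/6 ✓
b·c³: (-46/2295)·(-27/8) + (-343/9180)·3375/343 + 11/20·1 = 1/4 ✓
b·(c∘Ac): (-343/9180)·11475/5488 + 11/20·65/176 = 1/8 ✓
b·Ac²: (-343/9180)·(-2295/1568) + 11/20·5/96 = 1/12 ✓
b·A²c: 11/20·5/66 = 1/24 ✓; 4 stages ⇒ order 4.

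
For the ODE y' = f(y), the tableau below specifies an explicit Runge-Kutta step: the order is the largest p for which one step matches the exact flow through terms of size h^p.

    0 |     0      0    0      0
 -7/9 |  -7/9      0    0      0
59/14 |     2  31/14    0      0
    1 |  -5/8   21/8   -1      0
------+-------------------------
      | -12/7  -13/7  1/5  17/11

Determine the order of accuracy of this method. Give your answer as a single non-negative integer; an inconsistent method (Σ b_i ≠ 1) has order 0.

b = (-12/7, -13/7, 1/5, 17/11)
c = (0, -7/9, 59/14, 1)
Ac = (0, 0, -31/18, -1051/168)
Σ b_i: (-12/7)·1 + (-13/7)·1 + 1/5·1 + 17/11·1 = -703/385 ≠ 1 ⇒ order 0.

0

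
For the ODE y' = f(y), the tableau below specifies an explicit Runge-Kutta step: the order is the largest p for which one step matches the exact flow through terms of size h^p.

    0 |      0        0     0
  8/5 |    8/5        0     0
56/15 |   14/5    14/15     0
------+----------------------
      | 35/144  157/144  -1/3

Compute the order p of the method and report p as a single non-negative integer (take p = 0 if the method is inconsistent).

2

b = (35/144, 157/144, -1/3)
c = (0, 8/5, 56/15)
Ac = (0, 0, 112/75)
Σ b_i: 35/144·1 + 157/144·1 + (-1/3)·1 = 1 ✓
b·c: 157/144·8/5 + (-1/3)·56/15 = 1/2 ✓
b·c²: 157/144·64/25 + (-1/3)·3136/225 = -1252/675 ≠ 1/3 ⇒ order 2.
b·Ac: (-1/3)·112/75 = -112/225 ≠ 1/6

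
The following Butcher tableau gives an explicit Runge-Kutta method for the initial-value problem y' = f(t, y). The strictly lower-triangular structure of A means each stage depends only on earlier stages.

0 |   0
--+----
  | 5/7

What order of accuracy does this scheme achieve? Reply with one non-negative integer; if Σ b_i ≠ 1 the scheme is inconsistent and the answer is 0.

0

b = (5/7)
c = (0)
Σ b_i: 5/7·1 = 5/7 ≠ 1 ⇒ order 0.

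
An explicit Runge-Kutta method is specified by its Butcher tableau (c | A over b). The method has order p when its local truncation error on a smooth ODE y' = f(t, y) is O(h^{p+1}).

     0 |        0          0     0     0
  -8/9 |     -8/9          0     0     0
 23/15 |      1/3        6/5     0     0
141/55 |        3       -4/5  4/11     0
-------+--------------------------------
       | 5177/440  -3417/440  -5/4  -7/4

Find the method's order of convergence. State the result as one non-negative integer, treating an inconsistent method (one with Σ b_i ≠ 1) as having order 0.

b = (5177/440, -3417/440, -5/4, -7/4)
c = (0, -8/9, 23/15, 141/55)
Ac = (0, 0, -16/15, 628/495)
Σ b_i: 5177/440·1 + (-3417/440)·1 + (-5/4)·1 + (-7/4)·1 = 1 ✓
b·c: (-3417/440)·(-8/9) + (-5/4)·23/15 + (-7/4)·141/55 = 1/2 ✓
b·c²: (-3417/440)·64/81 + (-5/4)·529/225 + (-7/4)·19881/3025 = -1680571/81675 ≠ 1/3 ⇒ order 2.
b·Ac: (-5/4)·(-16/15) + (-7/4)·628/495 = -439/495 ≠ 1/6

2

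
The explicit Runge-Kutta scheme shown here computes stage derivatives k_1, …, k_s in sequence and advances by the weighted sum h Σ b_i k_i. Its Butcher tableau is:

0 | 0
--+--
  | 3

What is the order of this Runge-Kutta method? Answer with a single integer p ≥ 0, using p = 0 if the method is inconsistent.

0

b = (3)
c = (0)
Σ b_i: 3·1 = 3 ≠ 1 ⇒ order 0.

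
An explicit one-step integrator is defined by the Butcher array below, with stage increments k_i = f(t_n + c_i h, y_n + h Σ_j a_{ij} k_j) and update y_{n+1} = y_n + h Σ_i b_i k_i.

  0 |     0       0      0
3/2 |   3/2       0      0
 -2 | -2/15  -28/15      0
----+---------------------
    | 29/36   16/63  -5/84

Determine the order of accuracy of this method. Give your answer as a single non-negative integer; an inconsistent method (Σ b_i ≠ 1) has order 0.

3

b = (29/36, 16/63, -5/84)
c = (0, 3/2, -2)
Ac = (0, 0, -14/5)
Σ b_i: 29/36·1 + 16/63·1 + (-5/84)·1 = 1 ✓
b·c: 16/63·3/2 + (-5/84)·(-2) = 1/2 ✓
b·c²: 16/63·9/4 + (-5/84)·4 = 1/3 ✓
b·Ac: (-5/84)·(-14/5) = 1/6 ✓; 3 stages ⇒ order 3.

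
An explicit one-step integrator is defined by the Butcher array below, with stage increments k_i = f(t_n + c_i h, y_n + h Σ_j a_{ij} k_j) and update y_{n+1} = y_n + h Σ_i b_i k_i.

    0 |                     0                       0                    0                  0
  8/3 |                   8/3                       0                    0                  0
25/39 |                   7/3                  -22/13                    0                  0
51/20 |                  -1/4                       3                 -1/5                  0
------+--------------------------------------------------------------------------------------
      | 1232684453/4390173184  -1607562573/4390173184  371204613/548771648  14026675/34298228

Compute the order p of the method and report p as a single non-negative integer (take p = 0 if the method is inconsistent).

3

b = (1232684453/4390173184, -1607562573/4390173184, 371204613/548771648, 14026675/34298228)
c = (0, 8/3, 25/39, 51/20)
Ac = (0, 0, -176/39, 307/39)
Σ b_i: 1232684453/4390173184·1 + (-1607562573/4390173184)·1 + 371204613/548771648·1 + 14026675/34298228·1 = 1 ✓
b·c: (-1607562573/4390173184)·8/3 + 371204613/548771648·25/39 + 14026675/34298228·51/20 = 1/2 ✓
b·c²: (-1607562573/4390173184)·64/9 + 371204613/548771648·625/1521 + 14026675/34298228·2601/400 = 1/3 ✓
b·Ac: 371204613/548771648·(-176/39) + 14026675/34298228·307/39 = 1/6 ✓
b·c³: (-1607562573/4390173184)·512/27 + 371204613/548771648·15625/59319 + 14026675/34298228·132651/8000 = 20039487449/1284125656320 ≠ 1/4 ⇒ order 3.
b·(c∘Ac): 371204613/548771648·(-4400/1521) + 14026675/34298228·5219/260 = 857775805/137192912 ≠ 1/8
b·Ac²: 371204613/548771648·(-1408/117) + 14026675/34298228·32323/1521 = 2209702981/4012892676 ≠ 1/12
b·A²c: 14026675/34298228·176/195 = 9494980/25723671 ≠ 1/24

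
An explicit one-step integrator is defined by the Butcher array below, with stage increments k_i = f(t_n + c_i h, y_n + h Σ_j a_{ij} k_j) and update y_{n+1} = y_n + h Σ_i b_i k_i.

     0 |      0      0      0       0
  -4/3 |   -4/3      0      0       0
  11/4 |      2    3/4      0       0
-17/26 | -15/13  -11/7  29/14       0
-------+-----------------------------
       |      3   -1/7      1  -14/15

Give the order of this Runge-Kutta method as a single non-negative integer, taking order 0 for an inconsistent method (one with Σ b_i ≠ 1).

b = (3, -1/7, 1, -14/15)
c = (0, -4/3, 11/4, -17/26)
Ac = (0, 0, -1, 187/24)
Σ b_i: 3·1 + (-1/7)·1 + 1·1 + (-14/15)·1 = 307/105 ≠ 1 ⇒ order 0.

0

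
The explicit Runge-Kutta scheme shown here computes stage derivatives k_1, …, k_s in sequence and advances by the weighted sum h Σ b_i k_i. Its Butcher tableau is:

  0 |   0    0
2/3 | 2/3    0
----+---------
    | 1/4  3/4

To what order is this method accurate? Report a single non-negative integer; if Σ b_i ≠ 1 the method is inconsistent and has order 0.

b = (1/4, 3/4)
c = (0, 2/3)
Σ b_i: 1/4·1 + 3/4·1 = 1 ✓
b·c: 3/4·2/3 = 1/2 ✓; 2 stages ⇒ order 2.

2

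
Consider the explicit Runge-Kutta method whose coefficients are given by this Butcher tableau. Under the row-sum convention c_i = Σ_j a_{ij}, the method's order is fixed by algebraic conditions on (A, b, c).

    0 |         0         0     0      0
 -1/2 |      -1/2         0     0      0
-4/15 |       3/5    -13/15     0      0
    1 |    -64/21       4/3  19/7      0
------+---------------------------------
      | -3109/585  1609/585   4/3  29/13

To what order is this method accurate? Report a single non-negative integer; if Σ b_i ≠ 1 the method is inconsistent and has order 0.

2

b = (-3109/585, 1609/585, 4/3, 29/13)
c = (0, -1/2, -4/15, 1)
Ac = (0, 0, 13/30, -146/105)
Σ b_i: (-3109/585)·1 + 1609/585·1 + 4/3·1 + 29/13·1 = 1 ✓
b·c: 1609/585·(-1/2) + 4/3·(-4/15) + 29/13·1 = 1/2 ✓
b·c²: 1609/585·1/4 + 4/3·16/225 + 29/13·1 = 105763/35100 ≠ 1/3 ⇒ order 2.
b·Ac: 4/3·13/30 + 29/13·(-146/105) = -10336/4095 ≠ 1/6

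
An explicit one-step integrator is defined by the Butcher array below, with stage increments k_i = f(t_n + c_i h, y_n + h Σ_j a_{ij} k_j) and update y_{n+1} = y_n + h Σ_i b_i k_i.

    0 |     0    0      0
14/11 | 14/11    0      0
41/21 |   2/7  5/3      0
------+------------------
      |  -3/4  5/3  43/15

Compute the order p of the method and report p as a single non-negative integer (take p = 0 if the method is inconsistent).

b = (-3/4, 5/3, 43/15)
c = (0, 14/11, 41/21)
Ac = (0, 0, 70/33)
Σ b_i: (-3/4)·1 + 5/3·1 + 43/15·1 = 227/60 ≠ 1 ⇒ order 0.

0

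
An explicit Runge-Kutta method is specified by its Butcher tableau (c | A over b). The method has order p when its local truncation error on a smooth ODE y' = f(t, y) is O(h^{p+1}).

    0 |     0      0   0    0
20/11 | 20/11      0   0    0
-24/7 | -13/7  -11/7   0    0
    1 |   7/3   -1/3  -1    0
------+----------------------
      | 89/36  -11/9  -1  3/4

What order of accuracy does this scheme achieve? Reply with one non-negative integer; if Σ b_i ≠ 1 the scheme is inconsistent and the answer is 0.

b = (89/36, -11/9, -1, 3/4)
c = (0, 20/11, -24/7, 1)
Ac = (0, 0, -20/7, 652/231)
Σ b_i: 89/36·1 + (-11/9)·1 + (-1)·1 + 3/4·1 = 1 ✓
b·c: (-11/9)·20/11 + (-1)·(-24/7) + 3/4·1 = 493/252 ≠ 1/2 ⇒ order 1.

1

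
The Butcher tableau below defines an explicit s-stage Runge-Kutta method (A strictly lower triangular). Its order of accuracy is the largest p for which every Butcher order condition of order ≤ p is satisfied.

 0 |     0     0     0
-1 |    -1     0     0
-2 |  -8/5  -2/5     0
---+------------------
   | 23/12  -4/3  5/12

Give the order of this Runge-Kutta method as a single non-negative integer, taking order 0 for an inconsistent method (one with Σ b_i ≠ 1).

3

b = (23/12, -4/3, 5/12)
c = (0, -1, -2)
Ac = (0, 0, 2/5)
Σ b_i: 23/12·1 + (-4/3)·1 + 5/12·1 = 1 ✓
b·c: (-4/3)·(-1) + 5/12·(-2) = 1/2 ✓
b·c²: (-4/3)·1 + 5/12·4 = 1/3 ✓
b·Ac: 5/12·2/5 = 1/6 ✓; 3 stages ⇒ order 3.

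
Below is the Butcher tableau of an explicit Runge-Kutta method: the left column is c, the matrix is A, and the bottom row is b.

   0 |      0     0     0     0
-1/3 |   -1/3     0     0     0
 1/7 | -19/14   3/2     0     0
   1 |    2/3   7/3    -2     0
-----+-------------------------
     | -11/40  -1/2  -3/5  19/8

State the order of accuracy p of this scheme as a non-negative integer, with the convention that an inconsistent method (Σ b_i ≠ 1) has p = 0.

b = (-11/40, -1/2, -3/5, 19/8)
c = (0, -1/3, 1/7, 1)
Ac = (0, 0, -1/2, -67/63)
Σ b_i: (-11/40)·1 + (-1/2)·1 + (-3/5)·1 + 19/8·1 = 1 ✓
b·c: (-1/2)·(-1/3) + (-3/5)·1/7 + 19/8·1 = 2063/840 ≠ 1/2 ⇒ order 1.

1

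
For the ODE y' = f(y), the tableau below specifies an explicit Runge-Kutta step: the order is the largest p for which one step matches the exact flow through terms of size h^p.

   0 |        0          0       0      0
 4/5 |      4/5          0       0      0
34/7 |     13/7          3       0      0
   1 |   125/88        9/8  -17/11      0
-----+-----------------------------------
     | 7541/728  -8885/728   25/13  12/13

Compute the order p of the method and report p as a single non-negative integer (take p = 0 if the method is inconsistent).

2

b = (7541/728, -8885/728, 25/13, 12/13)
c = (0, 4/5, 34/7, 1)
Ac = (0, 0, 12/5, -5087/770)
Σ b_i: 7541/728·1 + (-8885/728)·1 + 25/13·1 + 12/13·1 = 1 ✓
b·c: (-8885/728)·4/5 + 25/13·34/7 + 12/13·1 = 1/2 ✓
b·c²: (-8885/728)·16/25 + 25/13·1156/49 + 12/13·1 = 122562/3185 ≠ 1/3 ⇒ order 2.
b·Ac: 25/13·12/5 + 12/13·(-5087/770) = -7422/5005 ≠ 1/6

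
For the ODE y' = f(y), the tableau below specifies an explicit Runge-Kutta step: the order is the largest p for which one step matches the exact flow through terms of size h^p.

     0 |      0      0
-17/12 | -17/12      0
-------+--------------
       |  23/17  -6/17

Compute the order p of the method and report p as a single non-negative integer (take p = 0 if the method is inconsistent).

2

b = (23/17, -6/17)
c = (0, -17/12)
Σ b_i: 23/17·1 + (-6/17)·1 = 1 ✓
b·c: (-6/17)·(-17/12) = 1/2 ✓; 2 stages ⇒ order 2.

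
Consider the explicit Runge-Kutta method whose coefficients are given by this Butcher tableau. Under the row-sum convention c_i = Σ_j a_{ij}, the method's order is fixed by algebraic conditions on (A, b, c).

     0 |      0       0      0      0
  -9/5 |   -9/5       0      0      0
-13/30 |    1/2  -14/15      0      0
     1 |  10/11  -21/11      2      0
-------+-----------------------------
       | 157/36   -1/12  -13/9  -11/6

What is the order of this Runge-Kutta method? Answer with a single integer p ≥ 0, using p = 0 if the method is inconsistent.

1

b = (157/36, -1/12, -13/9, -11/6)
c = (0, -9/5, -13/30, 1)
Ac = (0, 0, 42/25, 424/165)
Σ b_i: 157/36·1 + (-1/12)·1 + (-13/9)·1 + (-11/6)·1 = 1 ✓
b·c: (-1/12)·(-9/5) + (-13/9)·(-13/30) + (-11/6)·1 = -571/540 ≠ 1/2 ⇒ order 1.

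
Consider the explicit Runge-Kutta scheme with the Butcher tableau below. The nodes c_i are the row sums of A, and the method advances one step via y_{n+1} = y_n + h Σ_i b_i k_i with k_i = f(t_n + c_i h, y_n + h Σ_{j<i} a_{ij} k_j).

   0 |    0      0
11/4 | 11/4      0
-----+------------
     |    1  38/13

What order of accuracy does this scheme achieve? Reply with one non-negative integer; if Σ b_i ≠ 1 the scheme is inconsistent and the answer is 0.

0

b = (1, 38/13)
c = (0, 11/4)
Σ b_i: 1·1 + 38/13·1 = 51/13 ≠ 1 ⇒ order 0.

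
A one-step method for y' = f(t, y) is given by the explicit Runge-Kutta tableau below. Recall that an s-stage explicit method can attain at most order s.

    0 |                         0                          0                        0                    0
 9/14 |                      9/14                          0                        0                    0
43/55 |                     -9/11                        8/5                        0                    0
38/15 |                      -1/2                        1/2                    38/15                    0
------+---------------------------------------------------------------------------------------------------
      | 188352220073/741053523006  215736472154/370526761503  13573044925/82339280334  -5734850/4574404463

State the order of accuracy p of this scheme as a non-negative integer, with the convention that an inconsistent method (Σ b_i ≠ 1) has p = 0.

3

b = (188352220073/741053523006, 215736472154/370526761503, 13573044925/82339280334, -5734850/4574404463)
c = (0, 9/14, 43/55, 38/15)
Ac = (0, 0, 36/35, 53177/23100)
Σ b_i: 188352220073/741053523006·1 + 215736472154/370526761503·1 + 13573044925/82339280334·1 + (-5734850/4574404463)·1 = 1 ✓
b·c: 215736472154/370526761503·9/14 + 13573044925/82339280334·43/55 + (-5734850/4574404463)·38/15 = 1/2 ✓
b·c²: 215736472154/370526761503·81/196 + 13573044925/82339280334·1849/3025 + (-5734850/4574404463)·1444/225 = 1/3 ✓
b·Ac: 13573044925/82339280334·36/35 + (-5734850/4574404463)·53177/23100 = 1/6 ✓
b·c³: 215736472154/370526761503·729/2744 + 13573044925/82339280334·79507/166375 + (-5734850/4574404463)·54872/3375 = 40527989595559/190203737571540 ≠ 1/4 ⇒ order 3.
b·(c∘Ac): 13573044925/82339280334·1548/1925 + (-5734850/4574404463)·1010363/173250 = 180474704489/1440937405845 ≠ 1/8
b·Ac²: 13573044925/82339280334·162/245 + (-5734850/4574404463)·31218079/17787000 = 2257038065881/21133748619060 ≠ 1/12
b·A²c: (-5734850/4574404463)·456/175 = -104603664/32020831241 ≠ 1/24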